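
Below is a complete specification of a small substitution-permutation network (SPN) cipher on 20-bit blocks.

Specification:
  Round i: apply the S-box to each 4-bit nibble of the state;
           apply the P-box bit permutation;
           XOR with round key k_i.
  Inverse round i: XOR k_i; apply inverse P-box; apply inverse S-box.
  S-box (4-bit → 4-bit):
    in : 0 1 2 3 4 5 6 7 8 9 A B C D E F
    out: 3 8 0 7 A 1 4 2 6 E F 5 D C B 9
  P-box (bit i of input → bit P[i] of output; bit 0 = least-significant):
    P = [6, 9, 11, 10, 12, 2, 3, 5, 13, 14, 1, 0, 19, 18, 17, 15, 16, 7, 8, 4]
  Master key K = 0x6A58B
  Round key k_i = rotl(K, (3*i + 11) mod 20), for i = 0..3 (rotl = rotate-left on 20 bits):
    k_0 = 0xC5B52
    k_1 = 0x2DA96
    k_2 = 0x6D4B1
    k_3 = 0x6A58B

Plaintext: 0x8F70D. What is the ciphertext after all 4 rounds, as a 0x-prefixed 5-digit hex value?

0xEE111

s_0 = plaintext = 0x8F70D
s_1 = Round(s_0, k_0) = 0x486D6
s_2 = Round(s_1, k_1) = 0x4D22C
s_3 = Round(s_2, k_2) = 0x45861
s_4 = Round(s_3, k_3) = 0xEE111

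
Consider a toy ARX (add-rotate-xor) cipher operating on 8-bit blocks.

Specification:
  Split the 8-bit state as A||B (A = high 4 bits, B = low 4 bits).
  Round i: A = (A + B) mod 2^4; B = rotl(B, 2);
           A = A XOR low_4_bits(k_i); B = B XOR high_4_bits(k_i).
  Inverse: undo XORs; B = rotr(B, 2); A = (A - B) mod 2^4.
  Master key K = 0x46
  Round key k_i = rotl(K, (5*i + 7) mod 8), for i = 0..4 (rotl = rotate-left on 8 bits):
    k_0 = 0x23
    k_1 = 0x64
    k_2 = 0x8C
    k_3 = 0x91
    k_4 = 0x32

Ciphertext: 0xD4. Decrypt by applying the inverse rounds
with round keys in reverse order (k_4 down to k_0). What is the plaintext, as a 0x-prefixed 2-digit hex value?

s_0 = ciphertext = 0xD4
s_1 = InvRound(s_0, k_4) = 0x2D
s_2 = InvRound(s_1, k_3) = 0x21
s_3 = InvRound(s_2, k_2) = 0x86
s_4 = InvRound(s_3, k_1) = 0xC0
s_5 = InvRound(s_4, k_0) = 0x78

0x78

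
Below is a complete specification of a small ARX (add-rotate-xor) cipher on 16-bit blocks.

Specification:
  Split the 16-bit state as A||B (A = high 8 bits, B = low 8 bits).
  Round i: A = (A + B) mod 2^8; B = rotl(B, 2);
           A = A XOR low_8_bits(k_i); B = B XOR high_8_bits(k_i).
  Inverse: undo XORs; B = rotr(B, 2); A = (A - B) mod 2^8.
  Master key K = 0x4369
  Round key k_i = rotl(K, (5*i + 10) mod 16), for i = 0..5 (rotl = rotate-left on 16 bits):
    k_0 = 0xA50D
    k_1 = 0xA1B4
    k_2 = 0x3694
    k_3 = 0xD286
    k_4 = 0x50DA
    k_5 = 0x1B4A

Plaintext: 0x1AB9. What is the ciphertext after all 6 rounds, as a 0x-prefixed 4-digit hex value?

s_0 = plaintext = 0x1AB9
s_1 = Round(s_0, k_0) = 0xDE43
s_2 = Round(s_1, k_1) = 0x95AC
s_3 = Round(s_2, k_2) = 0xD584
s_4 = Round(s_3, k_3) = 0xDFC0
s_5 = Round(s_4, k_4) = 0x4553
s_6 = Round(s_5, k_5) = 0xD256

0xD256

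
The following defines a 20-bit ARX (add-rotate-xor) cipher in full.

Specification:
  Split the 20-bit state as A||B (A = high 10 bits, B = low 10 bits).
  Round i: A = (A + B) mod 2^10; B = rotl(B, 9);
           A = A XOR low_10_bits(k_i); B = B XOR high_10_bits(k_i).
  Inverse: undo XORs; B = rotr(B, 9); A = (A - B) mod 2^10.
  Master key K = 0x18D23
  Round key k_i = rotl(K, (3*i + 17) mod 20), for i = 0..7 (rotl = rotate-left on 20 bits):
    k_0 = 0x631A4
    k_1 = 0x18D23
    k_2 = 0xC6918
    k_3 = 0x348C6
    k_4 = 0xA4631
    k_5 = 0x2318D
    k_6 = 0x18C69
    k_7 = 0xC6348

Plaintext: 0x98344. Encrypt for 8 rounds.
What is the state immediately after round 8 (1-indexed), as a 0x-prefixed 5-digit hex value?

s_0 = plaintext = 0x98344
s_1 = Round(s_0, k_0) = 0x0002E
s_2 = Round(s_1, k_1) = 0x43474
s_3 = Round(s_2, k_2) = 0x26720
s_4 = Round(s_3, k_3) = 0xDFD42
s_5 = Round(s_4, k_4) = 0xBC230
s_6 = Round(s_5, k_5) = 0x2B594
s_7 = Round(s_6, k_6) = 0x8A0A9
s_8 = Round(s_7, k_7) = 0x6654C

0x6654C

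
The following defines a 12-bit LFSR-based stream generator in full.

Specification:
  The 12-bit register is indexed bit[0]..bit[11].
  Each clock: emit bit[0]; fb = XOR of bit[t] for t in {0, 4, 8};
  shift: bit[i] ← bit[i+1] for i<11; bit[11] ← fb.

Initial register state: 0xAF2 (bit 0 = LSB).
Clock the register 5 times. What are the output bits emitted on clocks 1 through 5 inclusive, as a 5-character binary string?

01001

reg_0 = 0xAF2
clock 1: out=0, reg = 0xD79
clock 2: out=1, reg = 0xEBC
clock 3: out=0, reg = 0xF5E
clock 4: out=0, reg = 0x7AF
clock 5: out=1, reg = 0x3D7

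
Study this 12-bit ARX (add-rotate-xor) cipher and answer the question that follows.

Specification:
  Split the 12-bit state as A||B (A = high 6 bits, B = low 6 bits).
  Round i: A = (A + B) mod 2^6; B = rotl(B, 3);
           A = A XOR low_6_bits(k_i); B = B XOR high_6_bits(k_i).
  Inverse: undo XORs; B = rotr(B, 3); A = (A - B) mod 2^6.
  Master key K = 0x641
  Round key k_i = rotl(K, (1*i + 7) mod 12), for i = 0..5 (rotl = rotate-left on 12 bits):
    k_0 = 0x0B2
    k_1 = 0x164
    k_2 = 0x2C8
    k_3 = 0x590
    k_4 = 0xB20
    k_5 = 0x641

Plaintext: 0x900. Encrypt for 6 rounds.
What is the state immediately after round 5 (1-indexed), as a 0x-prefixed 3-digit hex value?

s_0 = plaintext = 0x900
s_1 = Round(s_0, k_0) = 0x582
s_2 = Round(s_1, k_1) = 0xF15
s_3 = Round(s_2, k_2) = 0x661
s_4 = Round(s_3, k_3) = 0xA9A
s_5 = Round(s_4, k_4) = 0x93F
s_6 = Round(s_5, k_5) = 0x8A6

0x93F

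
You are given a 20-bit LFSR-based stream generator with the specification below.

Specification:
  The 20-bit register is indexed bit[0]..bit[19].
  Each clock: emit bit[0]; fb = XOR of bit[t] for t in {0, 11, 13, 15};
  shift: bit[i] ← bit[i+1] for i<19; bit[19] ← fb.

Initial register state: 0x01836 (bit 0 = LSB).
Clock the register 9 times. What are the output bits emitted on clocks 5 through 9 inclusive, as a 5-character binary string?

reg_0 = 0x01836
clock 1: out=0, reg = 0x80C1B
clock 2: out=1, reg = 0x4060D
clock 3: out=1, reg = 0xA0306
clock 4: out=0, reg = 0x50183
clock 5: out=1, reg = 0xA80C1
clock 6: out=1, reg = 0x54060
clock 7: out=0, reg = 0x2A030
clock 8: out=0, reg = 0x15018
clock 9: out=0, reg = 0x0A80C

11000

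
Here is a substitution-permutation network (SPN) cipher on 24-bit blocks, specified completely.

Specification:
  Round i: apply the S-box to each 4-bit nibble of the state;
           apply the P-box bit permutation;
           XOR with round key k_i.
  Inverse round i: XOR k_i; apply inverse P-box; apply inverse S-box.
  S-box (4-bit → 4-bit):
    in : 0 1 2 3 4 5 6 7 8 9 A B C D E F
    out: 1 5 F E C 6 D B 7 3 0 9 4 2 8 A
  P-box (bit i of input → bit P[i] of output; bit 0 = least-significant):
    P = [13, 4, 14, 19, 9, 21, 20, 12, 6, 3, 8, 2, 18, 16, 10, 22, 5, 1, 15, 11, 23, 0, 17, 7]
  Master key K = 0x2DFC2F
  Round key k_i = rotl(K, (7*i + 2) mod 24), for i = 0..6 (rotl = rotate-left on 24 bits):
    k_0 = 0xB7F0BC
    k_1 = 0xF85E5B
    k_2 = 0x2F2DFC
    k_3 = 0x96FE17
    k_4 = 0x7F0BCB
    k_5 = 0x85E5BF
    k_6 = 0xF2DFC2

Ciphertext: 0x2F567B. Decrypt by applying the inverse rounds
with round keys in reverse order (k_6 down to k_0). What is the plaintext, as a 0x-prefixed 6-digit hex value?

s_0 = ciphertext = 0x2F567B
s_1 = InvRound(s_0, k_6) = 0x7675CF
s_2 = InvRound(s_1, k_5) = 0x11F03D
s_3 = InvRound(s_2, k_4) = 0x42B672
s_4 = InvRound(s_3, k_3) = 0x9BBBCC
s_5 = InvRound(s_4, k_2) = 0x011A2D
s_6 = InvRound(s_5, k_1) = 0x093B53
s_7 = InvRound(s_6, k_0) = 0x220284

0x220284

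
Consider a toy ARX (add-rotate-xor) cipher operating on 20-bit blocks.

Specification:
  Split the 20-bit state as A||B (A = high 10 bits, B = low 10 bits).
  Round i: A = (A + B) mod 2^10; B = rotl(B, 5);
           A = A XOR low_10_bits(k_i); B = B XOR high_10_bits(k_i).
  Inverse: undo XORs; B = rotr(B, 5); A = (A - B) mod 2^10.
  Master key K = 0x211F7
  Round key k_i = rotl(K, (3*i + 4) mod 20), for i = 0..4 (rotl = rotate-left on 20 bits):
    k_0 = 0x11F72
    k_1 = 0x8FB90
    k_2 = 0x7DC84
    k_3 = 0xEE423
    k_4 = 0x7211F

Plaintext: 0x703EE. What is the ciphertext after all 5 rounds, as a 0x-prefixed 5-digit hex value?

s_0 = plaintext = 0x703EE
s_1 = Round(s_0, k_0) = 0xB7198
s_2 = Round(s_1, k_1) = 0xF9132
s_3 = Round(s_2, k_2) = 0x64BBE
s_4 = Round(s_3, k_3) = 0x5CC64
s_5 = Round(s_4, k_4) = 0x3214B

0x3214B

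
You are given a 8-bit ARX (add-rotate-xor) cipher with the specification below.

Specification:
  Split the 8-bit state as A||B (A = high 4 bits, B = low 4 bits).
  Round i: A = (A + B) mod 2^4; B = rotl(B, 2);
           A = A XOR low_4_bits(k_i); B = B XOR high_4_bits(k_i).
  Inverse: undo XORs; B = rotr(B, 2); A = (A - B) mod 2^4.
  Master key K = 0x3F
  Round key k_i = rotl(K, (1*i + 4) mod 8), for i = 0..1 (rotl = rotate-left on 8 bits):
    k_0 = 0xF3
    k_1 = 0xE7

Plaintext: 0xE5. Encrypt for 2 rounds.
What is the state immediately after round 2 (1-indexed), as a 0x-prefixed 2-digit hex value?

0xD4

s_0 = plaintext = 0xE5
s_1 = Round(s_0, k_0) = 0x0A
s_2 = Round(s_1, k_1) = 0xD4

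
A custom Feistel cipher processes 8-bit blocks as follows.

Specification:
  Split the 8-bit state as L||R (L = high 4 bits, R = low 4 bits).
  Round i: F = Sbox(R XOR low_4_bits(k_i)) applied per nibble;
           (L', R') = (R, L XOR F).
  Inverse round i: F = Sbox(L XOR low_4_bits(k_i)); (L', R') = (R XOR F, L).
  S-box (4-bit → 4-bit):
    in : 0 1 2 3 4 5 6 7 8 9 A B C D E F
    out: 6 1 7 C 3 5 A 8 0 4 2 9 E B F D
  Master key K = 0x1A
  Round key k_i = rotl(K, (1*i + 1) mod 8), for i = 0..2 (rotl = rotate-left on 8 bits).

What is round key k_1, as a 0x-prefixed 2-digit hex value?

K = 0x1A
k_0 = rotl(K, (1*0+1) mod 8) = rotl(K, 1) = 0x34
k_1 = rotl(K, (1*1+1) mod 8) = rotl(K, 2) = 0x68

0x68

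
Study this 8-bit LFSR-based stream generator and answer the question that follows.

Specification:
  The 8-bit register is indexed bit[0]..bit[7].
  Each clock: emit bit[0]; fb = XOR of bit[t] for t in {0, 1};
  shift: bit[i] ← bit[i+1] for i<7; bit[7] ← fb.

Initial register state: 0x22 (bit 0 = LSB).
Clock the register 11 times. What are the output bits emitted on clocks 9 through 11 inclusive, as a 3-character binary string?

110

reg_0 = 0x22
clock 1: out=0, reg = 0x91
clock 2: out=1, reg = 0xC8
clock 3: out=0, reg = 0x64
clock 4: out=0, reg = 0x32
clock 5: out=0, reg = 0x99
clock 6: out=1, reg = 0xCC
clock 7: out=0, reg = 0x66
clock 8: out=0, reg = 0xB3
clock 9: out=1, reg = 0x59
clock 10: out=1, reg = 0xAC
clock 11: out=0, reg = 0x56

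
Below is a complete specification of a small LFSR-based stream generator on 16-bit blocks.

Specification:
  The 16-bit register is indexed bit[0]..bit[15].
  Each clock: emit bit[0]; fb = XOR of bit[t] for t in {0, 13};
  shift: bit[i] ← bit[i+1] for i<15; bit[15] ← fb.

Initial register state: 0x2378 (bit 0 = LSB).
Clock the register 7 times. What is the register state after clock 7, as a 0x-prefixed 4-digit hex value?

0xE246

reg_0 = 0x2378
clock 1: out=0, reg = 0x91BC
clock 2: out=0, reg = 0x48DE
clock 3: out=0, reg = 0x246F
clock 4: out=1, reg = 0x1237
clock 5: out=1, reg = 0x891B
clock 6: out=1, reg = 0xC48D
clock 7: out=1, reg = 0xE246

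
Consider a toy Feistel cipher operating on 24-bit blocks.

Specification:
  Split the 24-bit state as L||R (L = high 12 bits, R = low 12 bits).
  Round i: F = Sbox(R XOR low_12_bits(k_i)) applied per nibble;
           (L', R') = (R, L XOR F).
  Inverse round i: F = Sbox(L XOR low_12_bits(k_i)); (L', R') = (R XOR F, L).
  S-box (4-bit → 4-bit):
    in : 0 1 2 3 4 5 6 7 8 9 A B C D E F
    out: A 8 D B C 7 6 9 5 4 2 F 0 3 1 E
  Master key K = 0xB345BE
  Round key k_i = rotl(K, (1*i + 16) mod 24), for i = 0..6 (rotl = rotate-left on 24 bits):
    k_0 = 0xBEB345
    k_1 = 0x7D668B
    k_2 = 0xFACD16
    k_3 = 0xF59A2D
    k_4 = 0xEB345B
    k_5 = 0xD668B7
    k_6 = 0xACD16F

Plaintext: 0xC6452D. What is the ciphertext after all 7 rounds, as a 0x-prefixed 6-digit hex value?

s_0 = plaintext = 0xC6452D
s_1 = Round(s_0, k_0) = 0x52DA01
s_2 = Round(s_1, k_1) = 0xA0157F
s_3 = Round(s_2, k_2) = 0x57FF65
s_4 = Round(s_3, k_3) = 0xF652BA
s_5 = Round(s_4, k_4) = 0x2BA97D
s_6 = Round(s_5, k_5) = 0x97DAB8
s_7 = Round(s_6, k_6) = 0xAB8644

0xAB8644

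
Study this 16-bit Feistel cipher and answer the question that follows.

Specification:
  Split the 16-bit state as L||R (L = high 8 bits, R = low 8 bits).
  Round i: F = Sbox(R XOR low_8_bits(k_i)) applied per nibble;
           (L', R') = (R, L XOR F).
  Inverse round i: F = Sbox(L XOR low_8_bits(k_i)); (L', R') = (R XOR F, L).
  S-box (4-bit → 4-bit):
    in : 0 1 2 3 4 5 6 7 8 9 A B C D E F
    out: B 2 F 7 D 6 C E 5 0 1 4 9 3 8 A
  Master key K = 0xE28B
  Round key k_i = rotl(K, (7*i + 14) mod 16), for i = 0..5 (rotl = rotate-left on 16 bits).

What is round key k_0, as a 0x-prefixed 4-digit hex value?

K = 0xE28B
k_0 = rotl(K, (7*0+14) mod 16) = rotl(K, 14) = 0xF8A2

0xF8A2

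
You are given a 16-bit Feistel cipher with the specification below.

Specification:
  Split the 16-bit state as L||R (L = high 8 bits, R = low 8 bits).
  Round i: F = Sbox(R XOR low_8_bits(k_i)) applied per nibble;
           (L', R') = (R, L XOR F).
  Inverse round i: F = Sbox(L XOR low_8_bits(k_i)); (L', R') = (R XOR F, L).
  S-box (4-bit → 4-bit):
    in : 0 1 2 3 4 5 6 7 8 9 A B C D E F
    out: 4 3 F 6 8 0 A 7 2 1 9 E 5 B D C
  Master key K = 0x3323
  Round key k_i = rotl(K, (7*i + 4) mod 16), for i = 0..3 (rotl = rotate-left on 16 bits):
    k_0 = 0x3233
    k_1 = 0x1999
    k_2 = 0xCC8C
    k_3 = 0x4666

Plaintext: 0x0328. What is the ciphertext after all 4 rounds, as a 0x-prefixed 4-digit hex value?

s_0 = plaintext = 0x0328
s_1 = Round(s_0, k_0) = 0x283D
s_2 = Round(s_1, k_1) = 0x3DB0
s_3 = Round(s_2, k_2) = 0xB058
s_4 = Round(s_3, k_3) = 0x58DD

0x58DD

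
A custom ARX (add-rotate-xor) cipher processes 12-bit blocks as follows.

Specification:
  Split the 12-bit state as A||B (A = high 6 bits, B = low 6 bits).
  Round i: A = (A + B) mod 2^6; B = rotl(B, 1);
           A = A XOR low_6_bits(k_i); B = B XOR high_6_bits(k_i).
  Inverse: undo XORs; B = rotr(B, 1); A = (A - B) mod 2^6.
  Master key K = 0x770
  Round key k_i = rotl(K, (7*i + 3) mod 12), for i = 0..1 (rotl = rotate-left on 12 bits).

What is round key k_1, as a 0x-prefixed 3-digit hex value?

K = 0x770
k_0 = rotl(K, (7*0+3) mod 12) = rotl(K, 3) = 0xB83
k_1 = rotl(K, (7*1+3) mod 12) = rotl(K, 10) = 0x1DC

0x1DC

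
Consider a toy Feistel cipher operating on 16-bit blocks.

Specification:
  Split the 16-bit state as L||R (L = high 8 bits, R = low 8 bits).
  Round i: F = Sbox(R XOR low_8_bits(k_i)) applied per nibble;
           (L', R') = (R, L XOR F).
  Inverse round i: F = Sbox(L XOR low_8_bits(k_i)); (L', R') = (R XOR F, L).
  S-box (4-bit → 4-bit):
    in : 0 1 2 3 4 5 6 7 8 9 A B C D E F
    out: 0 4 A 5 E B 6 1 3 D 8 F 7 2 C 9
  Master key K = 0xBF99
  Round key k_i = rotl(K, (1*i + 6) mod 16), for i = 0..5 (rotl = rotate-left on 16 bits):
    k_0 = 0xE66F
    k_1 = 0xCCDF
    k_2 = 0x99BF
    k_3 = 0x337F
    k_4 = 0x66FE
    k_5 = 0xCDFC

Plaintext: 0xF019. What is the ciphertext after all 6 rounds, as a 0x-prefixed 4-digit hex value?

s_0 = plaintext = 0xF019
s_1 = Round(s_0, k_0) = 0x19E6
s_2 = Round(s_1, k_1) = 0xE644
s_3 = Round(s_2, k_2) = 0x4479
s_4 = Round(s_3, k_3) = 0x7942
s_5 = Round(s_4, k_4) = 0x428E
s_6 = Round(s_5, k_5) = 0x8E58

0x8E58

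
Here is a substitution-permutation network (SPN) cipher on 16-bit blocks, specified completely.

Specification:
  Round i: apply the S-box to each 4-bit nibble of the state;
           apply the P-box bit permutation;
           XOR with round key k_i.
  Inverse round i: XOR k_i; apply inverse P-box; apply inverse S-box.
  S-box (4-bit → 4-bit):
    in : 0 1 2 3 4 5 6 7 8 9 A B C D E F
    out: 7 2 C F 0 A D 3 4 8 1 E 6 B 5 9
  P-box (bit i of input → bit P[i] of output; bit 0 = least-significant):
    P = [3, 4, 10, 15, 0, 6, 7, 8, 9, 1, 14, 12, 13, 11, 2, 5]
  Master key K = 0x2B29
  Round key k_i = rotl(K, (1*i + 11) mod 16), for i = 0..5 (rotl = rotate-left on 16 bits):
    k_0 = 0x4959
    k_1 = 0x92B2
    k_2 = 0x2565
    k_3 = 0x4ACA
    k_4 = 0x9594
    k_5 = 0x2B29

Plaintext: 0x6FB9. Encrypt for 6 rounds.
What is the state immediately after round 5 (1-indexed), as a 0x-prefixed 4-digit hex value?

0xB0E5

s_0 = plaintext = 0x6FB9
s_1 = Round(s_0, k_0) = 0xFABD
s_2 = Round(s_1, k_1) = 0x314A
s_3 = Round(s_2, k_2) = 0x0D4B
s_4 = Round(s_3, k_3) = 0xF4DC
s_5 = Round(s_4, k_4) = 0xB0E5
s_6 = Round(s_5, k_5) = 0xE19E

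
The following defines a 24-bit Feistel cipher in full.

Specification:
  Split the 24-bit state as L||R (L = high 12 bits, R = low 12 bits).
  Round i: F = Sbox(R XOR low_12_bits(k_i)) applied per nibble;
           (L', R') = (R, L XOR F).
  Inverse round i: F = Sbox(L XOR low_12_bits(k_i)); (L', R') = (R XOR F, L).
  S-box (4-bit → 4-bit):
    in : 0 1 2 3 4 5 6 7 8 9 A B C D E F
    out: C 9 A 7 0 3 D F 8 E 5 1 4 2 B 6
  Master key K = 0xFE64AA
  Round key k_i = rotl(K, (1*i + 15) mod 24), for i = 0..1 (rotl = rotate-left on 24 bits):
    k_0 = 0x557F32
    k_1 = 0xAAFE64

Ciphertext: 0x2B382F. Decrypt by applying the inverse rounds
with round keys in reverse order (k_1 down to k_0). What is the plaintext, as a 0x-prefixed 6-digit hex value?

0x5C9C00

s_0 = ciphertext = 0x2B382F
s_1 = InvRound(s_0, k_1) = 0xC002B3
s_2 = InvRound(s_1, k_0) = 0x5C9C00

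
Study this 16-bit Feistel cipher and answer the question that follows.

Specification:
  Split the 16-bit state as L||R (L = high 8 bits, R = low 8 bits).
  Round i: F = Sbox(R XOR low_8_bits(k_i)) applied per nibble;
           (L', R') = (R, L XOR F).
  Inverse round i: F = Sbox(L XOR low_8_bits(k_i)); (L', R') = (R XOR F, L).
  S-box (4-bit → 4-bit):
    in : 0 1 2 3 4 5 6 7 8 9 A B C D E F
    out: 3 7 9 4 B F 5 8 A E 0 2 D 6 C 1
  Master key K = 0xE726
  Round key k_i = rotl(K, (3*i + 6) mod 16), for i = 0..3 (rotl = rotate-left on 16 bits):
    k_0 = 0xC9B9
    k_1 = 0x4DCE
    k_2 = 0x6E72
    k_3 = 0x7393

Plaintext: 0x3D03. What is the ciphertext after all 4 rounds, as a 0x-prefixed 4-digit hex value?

0x6270

s_0 = plaintext = 0x3D03
s_1 = Round(s_0, k_0) = 0x031D
s_2 = Round(s_1, k_1) = 0x1D67
s_3 = Round(s_2, k_2) = 0x6762
s_4 = Round(s_3, k_3) = 0x6270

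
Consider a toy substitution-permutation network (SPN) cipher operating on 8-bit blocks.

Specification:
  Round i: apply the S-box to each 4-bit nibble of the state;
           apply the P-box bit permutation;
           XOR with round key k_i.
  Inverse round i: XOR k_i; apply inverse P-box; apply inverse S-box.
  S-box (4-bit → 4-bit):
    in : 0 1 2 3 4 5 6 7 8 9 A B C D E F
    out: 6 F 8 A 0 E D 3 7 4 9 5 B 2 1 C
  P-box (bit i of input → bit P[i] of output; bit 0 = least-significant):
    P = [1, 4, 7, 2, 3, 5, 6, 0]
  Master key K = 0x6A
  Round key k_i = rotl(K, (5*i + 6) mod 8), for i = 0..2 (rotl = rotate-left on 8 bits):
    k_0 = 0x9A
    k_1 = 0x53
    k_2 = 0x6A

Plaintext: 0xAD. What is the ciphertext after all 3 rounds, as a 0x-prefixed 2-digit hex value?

0xEF

s_0 = plaintext = 0xAD
s_1 = Round(s_0, k_0) = 0x83
s_2 = Round(s_1, k_1) = 0x2F
s_3 = Round(s_2, k_2) = 0xEF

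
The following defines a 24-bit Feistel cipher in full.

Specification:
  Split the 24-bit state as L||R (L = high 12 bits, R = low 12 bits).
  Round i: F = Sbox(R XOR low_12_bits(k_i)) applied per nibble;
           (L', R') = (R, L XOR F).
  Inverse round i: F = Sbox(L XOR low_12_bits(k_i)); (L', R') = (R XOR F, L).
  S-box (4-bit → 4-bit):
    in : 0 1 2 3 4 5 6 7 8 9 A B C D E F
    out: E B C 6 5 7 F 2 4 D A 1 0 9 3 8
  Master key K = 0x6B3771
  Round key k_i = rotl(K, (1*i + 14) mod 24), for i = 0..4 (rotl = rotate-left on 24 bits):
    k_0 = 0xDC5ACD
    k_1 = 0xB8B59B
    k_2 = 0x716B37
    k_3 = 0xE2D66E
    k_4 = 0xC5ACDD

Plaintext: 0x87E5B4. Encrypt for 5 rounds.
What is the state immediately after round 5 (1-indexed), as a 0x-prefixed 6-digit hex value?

s_0 = plaintext = 0x87E5B4
s_1 = Round(s_0, k_0) = 0x5B4053
s_2 = Round(s_1, k_1) = 0x0532B0
s_3 = Round(s_2, k_2) = 0x2B0D11
s_4 = Round(s_3, k_3) = 0xD11398
s_5 = Round(s_4, k_4) = 0x398546

0x398546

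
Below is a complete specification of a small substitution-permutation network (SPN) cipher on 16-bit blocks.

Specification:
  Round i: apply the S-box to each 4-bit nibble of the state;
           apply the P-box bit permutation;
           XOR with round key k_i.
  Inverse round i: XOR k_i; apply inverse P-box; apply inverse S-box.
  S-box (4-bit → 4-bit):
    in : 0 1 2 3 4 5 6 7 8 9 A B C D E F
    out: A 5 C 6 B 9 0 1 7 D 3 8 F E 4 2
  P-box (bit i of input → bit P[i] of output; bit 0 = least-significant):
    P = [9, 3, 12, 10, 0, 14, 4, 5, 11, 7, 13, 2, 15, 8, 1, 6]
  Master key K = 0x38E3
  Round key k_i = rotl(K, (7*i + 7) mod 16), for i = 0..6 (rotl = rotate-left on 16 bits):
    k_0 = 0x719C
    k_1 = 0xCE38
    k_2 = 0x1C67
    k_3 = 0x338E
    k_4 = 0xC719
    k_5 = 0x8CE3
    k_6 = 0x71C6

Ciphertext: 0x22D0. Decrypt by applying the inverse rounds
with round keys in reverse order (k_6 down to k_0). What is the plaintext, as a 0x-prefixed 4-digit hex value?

s_0 = ciphertext = 0x22D0
s_1 = InvRound(s_0, k_6) = 0x3B31
s_2 = InvRound(s_1, k_5) = 0xC3E9
s_3 = InvRound(s_2, k_4) = 0xBF2B
s_4 = InvRound(s_3, k_3) = 0x745B
s_5 = InvRound(s_4, k_2) = 0x69DF
s_6 = InvRound(s_5, k_1) = 0xCD55
s_7 = InvRound(s_6, k_0) = 0x587D

0x587D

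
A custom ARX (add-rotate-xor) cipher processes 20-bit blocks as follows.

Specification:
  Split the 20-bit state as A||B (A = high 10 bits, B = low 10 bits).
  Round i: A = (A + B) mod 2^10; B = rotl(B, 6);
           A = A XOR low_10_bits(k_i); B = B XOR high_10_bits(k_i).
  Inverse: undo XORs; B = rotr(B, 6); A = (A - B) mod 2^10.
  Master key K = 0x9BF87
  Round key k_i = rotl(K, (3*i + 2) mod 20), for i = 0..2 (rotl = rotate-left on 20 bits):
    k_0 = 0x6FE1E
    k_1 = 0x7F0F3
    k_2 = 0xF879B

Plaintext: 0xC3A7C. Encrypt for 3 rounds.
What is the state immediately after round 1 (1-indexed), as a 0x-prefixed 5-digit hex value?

s_0 = plaintext = 0xC3A7C
s_1 = Round(s_0, k_0) = 0xE5298
s_2 = Round(s_1, k_1) = 0xB7FD5
s_3 = Round(s_2, k_2) = 0x4BE9C

0xE5298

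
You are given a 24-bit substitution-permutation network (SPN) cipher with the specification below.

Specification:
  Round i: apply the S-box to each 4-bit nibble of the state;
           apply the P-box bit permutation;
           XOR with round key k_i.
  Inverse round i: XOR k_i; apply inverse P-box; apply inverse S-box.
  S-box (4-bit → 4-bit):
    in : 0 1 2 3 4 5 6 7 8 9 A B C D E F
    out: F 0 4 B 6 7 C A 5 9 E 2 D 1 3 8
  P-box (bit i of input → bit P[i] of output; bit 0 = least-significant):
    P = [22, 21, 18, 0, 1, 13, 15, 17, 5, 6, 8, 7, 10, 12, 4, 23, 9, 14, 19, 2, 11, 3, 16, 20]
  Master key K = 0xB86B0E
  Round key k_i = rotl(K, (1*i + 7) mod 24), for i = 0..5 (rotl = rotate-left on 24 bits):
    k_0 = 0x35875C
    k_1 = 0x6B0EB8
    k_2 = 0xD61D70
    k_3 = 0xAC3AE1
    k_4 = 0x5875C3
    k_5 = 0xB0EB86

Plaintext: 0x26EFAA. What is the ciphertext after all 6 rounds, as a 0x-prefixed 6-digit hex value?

0x28E983

s_0 = plaintext = 0x26EFAA
s_1 = Round(s_0, k_0) = 0x1A33D9
s_2 = Round(s_1, k_1) = 0xA35A5F
s_3 = Round(s_2, k_2) = 0xC7EAAF
s_4 = Round(s_3, k_3) = 0xBFC724
s_5 = Round(s_4, k_4) = 0xFCF11F
s_6 = Round(s_5, k_5) = 0x28E983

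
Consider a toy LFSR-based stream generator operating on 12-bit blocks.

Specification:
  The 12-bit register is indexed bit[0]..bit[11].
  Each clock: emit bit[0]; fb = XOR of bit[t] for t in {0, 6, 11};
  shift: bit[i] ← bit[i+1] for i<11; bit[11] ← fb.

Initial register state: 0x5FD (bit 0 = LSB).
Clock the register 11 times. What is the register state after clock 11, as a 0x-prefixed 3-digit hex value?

0x84C

reg_0 = 0x5FD
clock 1: out=1, reg = 0x2FE
clock 2: out=0, reg = 0x97F
clock 3: out=1, reg = 0xCBF
clock 4: out=1, reg = 0x65F
clock 5: out=1, reg = 0x32F
clock 6: out=1, reg = 0x997
clock 7: out=1, reg = 0x4CB
clock 8: out=1, reg = 0x265
clock 9: out=1, reg = 0x132
clock 10: out=0, reg = 0x099
clock 11: out=1, reg = 0x84C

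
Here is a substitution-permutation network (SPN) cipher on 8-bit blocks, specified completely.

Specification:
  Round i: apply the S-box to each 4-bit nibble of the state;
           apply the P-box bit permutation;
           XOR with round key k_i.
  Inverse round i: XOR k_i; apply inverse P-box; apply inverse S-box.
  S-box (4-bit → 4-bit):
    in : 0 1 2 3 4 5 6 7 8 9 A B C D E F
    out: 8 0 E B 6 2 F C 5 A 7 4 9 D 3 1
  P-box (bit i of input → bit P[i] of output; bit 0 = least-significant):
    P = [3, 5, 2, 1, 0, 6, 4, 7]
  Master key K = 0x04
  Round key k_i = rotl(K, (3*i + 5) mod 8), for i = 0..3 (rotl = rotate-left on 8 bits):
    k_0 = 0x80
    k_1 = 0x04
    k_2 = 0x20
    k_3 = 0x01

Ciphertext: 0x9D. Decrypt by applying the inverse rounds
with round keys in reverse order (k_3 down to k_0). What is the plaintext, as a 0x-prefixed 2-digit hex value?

s_0 = ciphertext = 0x9D
s_1 = InvRound(s_0, k_3) = 0x78
s_2 = InvRound(s_1, k_2) = 0x4F
s_3 = InvRound(s_2, k_1) = 0xEC
s_4 = InvRound(s_3, k_0) = 0x5A

0x5A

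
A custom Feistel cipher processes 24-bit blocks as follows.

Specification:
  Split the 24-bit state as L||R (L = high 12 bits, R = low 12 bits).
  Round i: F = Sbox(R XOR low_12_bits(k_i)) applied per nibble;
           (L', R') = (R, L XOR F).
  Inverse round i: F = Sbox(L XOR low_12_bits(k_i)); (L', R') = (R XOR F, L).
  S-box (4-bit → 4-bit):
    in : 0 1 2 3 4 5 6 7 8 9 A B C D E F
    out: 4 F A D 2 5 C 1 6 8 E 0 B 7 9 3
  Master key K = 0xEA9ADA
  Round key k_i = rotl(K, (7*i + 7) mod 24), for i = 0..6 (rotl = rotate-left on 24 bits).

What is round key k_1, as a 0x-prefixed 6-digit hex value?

K = 0xEA9ADA
k_0 = rotl(K, (7*0+7) mod 24) = rotl(K, 7) = 0x4D6D75
k_1 = rotl(K, (7*1+7) mod 24) = rotl(K, 14) = 0xB6BAA6

0xB6BAA6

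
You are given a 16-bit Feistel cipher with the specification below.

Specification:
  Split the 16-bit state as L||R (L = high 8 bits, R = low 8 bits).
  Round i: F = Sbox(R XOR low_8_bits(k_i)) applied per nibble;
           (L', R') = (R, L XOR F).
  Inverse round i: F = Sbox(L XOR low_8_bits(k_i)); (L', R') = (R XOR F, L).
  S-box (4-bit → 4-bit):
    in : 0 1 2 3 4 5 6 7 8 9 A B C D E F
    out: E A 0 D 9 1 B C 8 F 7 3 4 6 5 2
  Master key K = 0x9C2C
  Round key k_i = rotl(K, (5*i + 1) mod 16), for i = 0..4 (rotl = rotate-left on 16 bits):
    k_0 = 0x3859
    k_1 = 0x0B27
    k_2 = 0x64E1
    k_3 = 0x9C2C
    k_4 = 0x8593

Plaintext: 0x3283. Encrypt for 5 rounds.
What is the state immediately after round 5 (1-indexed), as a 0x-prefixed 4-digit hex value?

s_0 = plaintext = 0x3283
s_1 = Round(s_0, k_0) = 0x8355
s_2 = Round(s_1, k_1) = 0x5543
s_3 = Round(s_2, k_2) = 0x4325
s_4 = Round(s_3, k_3) = 0x25AC
s_5 = Round(s_4, k_4) = 0xACF7

0xACF7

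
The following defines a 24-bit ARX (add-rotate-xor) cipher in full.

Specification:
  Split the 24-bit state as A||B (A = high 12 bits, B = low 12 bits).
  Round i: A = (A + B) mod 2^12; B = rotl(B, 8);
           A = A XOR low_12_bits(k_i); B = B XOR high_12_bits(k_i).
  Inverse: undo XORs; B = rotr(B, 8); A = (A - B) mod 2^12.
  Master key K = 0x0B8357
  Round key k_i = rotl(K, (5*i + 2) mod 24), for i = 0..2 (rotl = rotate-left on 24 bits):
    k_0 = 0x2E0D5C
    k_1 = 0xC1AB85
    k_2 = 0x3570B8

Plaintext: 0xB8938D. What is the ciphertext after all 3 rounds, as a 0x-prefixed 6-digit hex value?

0xE36419

s_0 = plaintext = 0xB8938D
s_1 = Round(s_0, k_0) = 0x24AFD8
s_2 = Round(s_1, k_1) = 0x9A74E7
s_3 = Round(s_2, k_2) = 0xE36419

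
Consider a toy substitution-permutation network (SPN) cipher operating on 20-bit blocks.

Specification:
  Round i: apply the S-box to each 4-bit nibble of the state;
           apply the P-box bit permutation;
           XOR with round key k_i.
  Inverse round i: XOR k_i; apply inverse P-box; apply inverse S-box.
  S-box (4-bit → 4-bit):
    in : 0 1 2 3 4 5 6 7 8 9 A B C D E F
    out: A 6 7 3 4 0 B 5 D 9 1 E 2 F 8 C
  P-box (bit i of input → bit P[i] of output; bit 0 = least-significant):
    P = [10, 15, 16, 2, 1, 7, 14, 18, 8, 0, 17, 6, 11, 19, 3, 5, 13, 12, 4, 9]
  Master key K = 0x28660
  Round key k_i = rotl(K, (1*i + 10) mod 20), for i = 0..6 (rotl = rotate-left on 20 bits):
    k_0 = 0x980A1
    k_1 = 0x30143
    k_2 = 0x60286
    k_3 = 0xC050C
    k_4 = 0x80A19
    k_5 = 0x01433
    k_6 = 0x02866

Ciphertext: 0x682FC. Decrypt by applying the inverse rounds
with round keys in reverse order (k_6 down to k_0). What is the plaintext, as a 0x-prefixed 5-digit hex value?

0xC402A

s_0 = ciphertext = 0x682FC
s_1 = InvRound(s_0, k_6) = 0x8746C
s_2 = InvRound(s_1, k_5) = 0x7107E
s_3 = InvRound(s_2, k_4) = 0x06B9F
s_4 = InvRound(s_3, k_3) = 0x83CDA
s_5 = InvRound(s_4, k_2) = 0xD2FE9
s_6 = InvRound(s_5, k_1) = 0x9D46A
s_7 = InvRound(s_6, k_0) = 0xC402A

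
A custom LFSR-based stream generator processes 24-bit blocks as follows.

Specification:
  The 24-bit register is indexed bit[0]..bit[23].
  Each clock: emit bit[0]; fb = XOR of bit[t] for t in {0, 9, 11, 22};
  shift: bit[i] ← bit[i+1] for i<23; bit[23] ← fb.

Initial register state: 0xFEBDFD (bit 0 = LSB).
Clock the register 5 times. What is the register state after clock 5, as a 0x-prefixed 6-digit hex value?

0xDFF5EF

reg_0 = 0xFEBDFD
clock 1: out=1, reg = 0xFF5EFE
clock 2: out=0, reg = 0xFFAF7F
clock 3: out=1, reg = 0x7FD7BF
clock 4: out=1, reg = 0xBFEBDF
clock 5: out=1, reg = 0xDFF5EF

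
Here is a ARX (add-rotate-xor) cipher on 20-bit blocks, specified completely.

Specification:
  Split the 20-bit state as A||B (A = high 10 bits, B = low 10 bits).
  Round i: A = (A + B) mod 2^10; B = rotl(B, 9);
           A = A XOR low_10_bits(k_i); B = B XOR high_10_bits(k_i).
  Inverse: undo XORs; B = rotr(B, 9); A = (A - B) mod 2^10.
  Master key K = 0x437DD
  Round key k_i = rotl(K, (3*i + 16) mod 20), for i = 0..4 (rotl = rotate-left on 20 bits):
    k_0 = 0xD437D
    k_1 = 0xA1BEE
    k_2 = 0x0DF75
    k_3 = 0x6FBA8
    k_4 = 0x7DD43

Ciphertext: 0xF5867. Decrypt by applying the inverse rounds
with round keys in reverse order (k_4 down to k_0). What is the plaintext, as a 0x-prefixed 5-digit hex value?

s_0 = ciphertext = 0xF5867
s_1 = InvRound(s_0, k_4) = 0xDD720
s_2 = InvRound(s_1, k_3) = 0xE813D
s_3 = InvRound(s_2, k_2) = 0xB0614
s_4 = InvRound(s_3, k_1) = 0x02D24
s_5 = InvRound(s_4, k_0) = 0xA34E9

0xA34E9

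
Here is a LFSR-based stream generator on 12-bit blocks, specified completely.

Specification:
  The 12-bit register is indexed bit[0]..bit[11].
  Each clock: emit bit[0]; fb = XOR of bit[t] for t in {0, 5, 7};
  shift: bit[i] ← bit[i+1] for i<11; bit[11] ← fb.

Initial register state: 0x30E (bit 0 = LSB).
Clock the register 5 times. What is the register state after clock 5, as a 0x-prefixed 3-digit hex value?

reg_0 = 0x30E
clock 1: out=0, reg = 0x187
clock 2: out=1, reg = 0x0C3
clock 3: out=1, reg = 0x061
clock 4: out=1, reg = 0x030
clock 5: out=0, reg = 0x818

0x818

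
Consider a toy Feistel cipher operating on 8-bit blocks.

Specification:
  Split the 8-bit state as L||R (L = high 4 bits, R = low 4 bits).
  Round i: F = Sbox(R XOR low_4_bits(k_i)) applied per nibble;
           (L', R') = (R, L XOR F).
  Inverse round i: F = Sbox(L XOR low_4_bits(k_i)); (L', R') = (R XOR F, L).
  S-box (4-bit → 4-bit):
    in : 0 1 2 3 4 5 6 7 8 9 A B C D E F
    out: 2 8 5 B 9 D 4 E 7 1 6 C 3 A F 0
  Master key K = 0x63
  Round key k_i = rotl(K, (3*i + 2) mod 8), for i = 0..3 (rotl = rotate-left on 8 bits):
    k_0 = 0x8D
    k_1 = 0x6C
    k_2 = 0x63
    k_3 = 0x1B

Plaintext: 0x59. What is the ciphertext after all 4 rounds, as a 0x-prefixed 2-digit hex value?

s_0 = plaintext = 0x59
s_1 = Round(s_0, k_0) = 0x9C
s_2 = Round(s_1, k_1) = 0xCB
s_3 = Round(s_2, k_2) = 0xBB
s_4 = Round(s_3, k_3) = 0xB9

0xB9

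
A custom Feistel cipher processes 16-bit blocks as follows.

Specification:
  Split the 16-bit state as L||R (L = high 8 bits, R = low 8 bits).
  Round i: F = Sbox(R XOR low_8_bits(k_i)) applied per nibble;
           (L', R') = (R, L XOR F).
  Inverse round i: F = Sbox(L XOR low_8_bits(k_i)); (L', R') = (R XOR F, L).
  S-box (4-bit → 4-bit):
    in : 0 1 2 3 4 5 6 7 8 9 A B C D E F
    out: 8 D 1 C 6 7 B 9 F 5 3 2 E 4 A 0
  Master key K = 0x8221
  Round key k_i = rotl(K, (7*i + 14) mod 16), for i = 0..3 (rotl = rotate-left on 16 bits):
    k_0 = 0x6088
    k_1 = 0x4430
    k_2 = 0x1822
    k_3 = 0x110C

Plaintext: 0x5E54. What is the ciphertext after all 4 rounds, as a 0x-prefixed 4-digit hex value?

0xAA77

s_0 = plaintext = 0x5E54
s_1 = Round(s_0, k_0) = 0x5410
s_2 = Round(s_1, k_1) = 0x104C
s_3 = Round(s_2, k_2) = 0x4CAA
s_4 = Round(s_3, k_3) = 0xAA77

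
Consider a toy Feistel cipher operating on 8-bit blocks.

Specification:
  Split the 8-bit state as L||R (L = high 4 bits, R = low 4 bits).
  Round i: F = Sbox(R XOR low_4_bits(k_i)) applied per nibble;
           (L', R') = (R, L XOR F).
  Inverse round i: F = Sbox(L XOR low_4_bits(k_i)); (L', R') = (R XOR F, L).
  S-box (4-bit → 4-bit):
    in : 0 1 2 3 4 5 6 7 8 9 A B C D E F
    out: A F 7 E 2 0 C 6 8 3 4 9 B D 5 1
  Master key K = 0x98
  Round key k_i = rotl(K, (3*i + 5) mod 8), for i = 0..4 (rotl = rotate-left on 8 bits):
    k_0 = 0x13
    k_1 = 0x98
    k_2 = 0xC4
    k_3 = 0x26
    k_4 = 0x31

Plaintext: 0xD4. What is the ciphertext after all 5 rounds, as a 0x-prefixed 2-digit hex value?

0x20

s_0 = plaintext = 0xD4
s_1 = Round(s_0, k_0) = 0x4B
s_2 = Round(s_1, k_1) = 0xBA
s_3 = Round(s_2, k_2) = 0xAE
s_4 = Round(s_3, k_3) = 0xE2
s_5 = Round(s_4, k_4) = 0x20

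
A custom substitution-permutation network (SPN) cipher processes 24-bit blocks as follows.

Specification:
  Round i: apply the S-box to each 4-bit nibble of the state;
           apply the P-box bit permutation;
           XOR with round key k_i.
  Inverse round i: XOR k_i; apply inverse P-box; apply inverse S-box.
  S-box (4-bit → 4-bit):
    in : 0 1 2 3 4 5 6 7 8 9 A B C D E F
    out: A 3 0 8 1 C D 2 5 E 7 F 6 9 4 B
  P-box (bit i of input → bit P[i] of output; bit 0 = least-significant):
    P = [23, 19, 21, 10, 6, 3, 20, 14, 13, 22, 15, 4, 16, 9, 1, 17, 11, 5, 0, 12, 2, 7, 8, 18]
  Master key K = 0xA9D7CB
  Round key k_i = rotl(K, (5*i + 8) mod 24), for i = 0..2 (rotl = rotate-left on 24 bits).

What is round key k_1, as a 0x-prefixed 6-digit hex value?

0xF9753A

K = 0xA9D7CB
k_0 = rotl(K, (5*0+8) mod 24) = rotl(K, 8) = 0xD7CBA9
k_1 = rotl(K, (5*1+8) mod 24) = rotl(K, 13) = 0xF9753A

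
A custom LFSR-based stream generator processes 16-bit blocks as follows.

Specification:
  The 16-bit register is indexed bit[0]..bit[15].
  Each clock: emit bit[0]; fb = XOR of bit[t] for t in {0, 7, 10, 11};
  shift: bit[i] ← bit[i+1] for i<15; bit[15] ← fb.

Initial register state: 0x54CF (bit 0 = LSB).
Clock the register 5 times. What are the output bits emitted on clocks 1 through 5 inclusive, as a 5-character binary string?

11110

reg_0 = 0x54CF
clock 1: out=1, reg = 0xAA67
clock 2: out=1, reg = 0x5533
clock 3: out=1, reg = 0x2A99
clock 4: out=1, reg = 0x954C
clock 5: out=0, reg = 0xCAA6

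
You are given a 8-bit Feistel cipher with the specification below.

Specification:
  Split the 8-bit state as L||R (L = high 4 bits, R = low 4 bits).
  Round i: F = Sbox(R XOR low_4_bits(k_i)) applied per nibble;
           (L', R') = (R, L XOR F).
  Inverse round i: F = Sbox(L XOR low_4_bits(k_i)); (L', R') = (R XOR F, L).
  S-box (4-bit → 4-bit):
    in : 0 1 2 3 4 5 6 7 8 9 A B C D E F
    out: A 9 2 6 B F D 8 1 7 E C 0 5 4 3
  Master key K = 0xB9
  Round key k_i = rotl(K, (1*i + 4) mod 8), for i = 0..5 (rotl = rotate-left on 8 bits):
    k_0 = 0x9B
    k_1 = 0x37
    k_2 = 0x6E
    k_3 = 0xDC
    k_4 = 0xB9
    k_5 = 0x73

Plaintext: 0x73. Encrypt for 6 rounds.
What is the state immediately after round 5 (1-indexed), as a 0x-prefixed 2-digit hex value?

s_0 = plaintext = 0x73
s_1 = Round(s_0, k_0) = 0x36
s_2 = Round(s_1, k_1) = 0x6A
s_3 = Round(s_2, k_2) = 0xAD
s_4 = Round(s_3, k_3) = 0xD3
s_5 = Round(s_4, k_4) = 0x33
s_6 = Round(s_5, k_5) = 0x39

0x33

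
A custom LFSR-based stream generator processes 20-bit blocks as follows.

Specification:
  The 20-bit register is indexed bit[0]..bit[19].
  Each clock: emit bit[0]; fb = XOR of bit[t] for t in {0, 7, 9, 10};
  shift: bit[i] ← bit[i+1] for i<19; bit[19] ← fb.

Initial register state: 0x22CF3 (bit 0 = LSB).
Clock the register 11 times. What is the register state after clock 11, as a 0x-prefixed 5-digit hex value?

0xA6E45

reg_0 = 0x22CF3
clock 1: out=1, reg = 0x91679
clock 2: out=1, reg = 0xC8B3C
clock 3: out=0, reg = 0xE459E
clock 4: out=0, reg = 0x722CF
clock 5: out=1, reg = 0xB9167
clock 6: out=1, reg = 0xDC8B3
clock 7: out=1, reg = 0x6E459
clock 8: out=1, reg = 0x3722C
clock 9: out=0, reg = 0x9B916
clock 10: out=0, reg = 0x4DC8B
clock 11: out=1, reg = 0xA6E45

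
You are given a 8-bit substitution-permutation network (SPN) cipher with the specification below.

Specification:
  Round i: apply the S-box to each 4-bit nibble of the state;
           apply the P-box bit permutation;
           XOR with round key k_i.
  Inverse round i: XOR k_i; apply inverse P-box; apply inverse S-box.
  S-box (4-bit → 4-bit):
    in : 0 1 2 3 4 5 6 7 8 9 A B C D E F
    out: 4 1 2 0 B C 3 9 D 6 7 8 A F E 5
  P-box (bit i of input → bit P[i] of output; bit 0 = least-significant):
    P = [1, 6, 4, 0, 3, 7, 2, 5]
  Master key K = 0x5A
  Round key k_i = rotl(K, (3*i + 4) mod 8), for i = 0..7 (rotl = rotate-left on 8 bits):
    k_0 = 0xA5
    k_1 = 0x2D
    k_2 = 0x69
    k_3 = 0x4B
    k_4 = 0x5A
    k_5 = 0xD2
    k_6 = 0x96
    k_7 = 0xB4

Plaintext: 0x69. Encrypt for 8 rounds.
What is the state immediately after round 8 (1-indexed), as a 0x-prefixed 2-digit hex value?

0x20

s_0 = plaintext = 0x69
s_1 = Round(s_0, k_0) = 0x7D
s_2 = Round(s_1, k_1) = 0x56
s_3 = Round(s_2, k_2) = 0x0F
s_4 = Round(s_3, k_3) = 0x5D
s_5 = Round(s_4, k_4) = 0x2D
s_6 = Round(s_5, k_5) = 0x01
s_7 = Round(s_6, k_6) = 0x90
s_8 = Round(s_7, k_7) = 0x20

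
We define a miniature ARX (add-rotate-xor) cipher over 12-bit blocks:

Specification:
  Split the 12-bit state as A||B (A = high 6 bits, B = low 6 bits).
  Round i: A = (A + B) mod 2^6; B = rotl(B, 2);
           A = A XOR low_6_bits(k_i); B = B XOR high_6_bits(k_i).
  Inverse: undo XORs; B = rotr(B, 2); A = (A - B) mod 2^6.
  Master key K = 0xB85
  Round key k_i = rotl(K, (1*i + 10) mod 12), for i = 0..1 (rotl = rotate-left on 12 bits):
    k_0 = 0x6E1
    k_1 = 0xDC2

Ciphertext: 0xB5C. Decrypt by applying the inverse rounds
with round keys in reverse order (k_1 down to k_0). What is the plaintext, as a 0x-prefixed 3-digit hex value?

s_0 = ciphertext = 0xB5C
s_1 = InvRound(s_0, k_1) = 0xD7A
s_2 = InvRound(s_1, k_0) = 0xF18

0xF18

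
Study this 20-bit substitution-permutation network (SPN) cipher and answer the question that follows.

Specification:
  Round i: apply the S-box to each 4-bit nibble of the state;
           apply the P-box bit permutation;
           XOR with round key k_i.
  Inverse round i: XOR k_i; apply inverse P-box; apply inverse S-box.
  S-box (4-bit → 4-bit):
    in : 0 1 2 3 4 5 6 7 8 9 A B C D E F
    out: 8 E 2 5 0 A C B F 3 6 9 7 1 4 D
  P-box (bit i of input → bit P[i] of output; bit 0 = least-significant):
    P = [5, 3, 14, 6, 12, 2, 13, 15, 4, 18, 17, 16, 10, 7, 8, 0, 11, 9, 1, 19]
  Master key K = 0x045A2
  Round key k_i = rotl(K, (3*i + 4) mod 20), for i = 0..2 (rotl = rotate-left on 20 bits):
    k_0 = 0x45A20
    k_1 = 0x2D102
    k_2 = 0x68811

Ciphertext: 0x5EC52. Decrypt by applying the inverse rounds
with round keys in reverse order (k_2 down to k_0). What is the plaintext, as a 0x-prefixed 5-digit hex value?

0x35072

s_0 = ciphertext = 0x5EC52
s_1 = InvRound(s_0, k_2) = 0xEB6E6
s_2 = InvRound(s_1, k_1) = 0x5C2AF
s_3 = InvRound(s_2, k_0) = 0x35072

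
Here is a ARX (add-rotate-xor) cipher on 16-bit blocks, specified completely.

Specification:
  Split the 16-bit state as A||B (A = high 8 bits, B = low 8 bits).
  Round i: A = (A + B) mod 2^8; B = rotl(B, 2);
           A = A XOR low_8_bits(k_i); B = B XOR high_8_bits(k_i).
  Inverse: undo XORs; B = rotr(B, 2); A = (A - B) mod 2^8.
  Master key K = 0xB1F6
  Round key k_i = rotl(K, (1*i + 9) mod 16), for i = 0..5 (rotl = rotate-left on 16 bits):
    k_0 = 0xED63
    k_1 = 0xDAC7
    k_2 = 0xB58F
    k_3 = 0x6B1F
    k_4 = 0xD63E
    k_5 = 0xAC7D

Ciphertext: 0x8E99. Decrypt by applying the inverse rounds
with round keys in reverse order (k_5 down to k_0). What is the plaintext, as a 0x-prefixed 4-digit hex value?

0x128D

s_0 = ciphertext = 0x8E99
s_1 = InvRound(s_0, k_5) = 0xA64D
s_2 = InvRound(s_1, k_4) = 0xB2E6
s_3 = InvRound(s_2, k_3) = 0x4A63
s_4 = InvRound(s_3, k_2) = 0x10B5
s_5 = InvRound(s_4, k_1) = 0xFCDB
s_6 = InvRound(s_5, k_0) = 0x128D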